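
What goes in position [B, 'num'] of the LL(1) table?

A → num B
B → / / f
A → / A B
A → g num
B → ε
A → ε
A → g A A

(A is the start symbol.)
To find M[B, 'num'], we find productions for B where 'num' is in the predict set (PREDICT(N → α) = (FIRST(α) \ {ε}) ∪ (FOLLOW(N) if α ⇒* ε)).

Relevant sets:
  FOLLOW(B) = { $, '/', 'g', 'num' }

B → / / f: PREDICT = { '/' }
B → ε: PREDICT = { $, '/', 'g', 'num' }
  'num' is in predict set, so this production goes in M[B, 'num']

M[B, 'num'] = B → ε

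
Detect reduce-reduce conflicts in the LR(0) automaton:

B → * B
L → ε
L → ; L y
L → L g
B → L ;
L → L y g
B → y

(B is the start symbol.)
No reduce-reduce conflicts

A reduce-reduce conflict occurs when an LR(0) state has two complete items [A → α .] and [B → β .] — both call for a reduction, and with no lookahead the parser cannot choose between them.

Augment with B' → B and build the canonical LR(0) collection (I0 = CLOSURE({[B' → . B]}), then GOTO on every symbol after a dot until no new states appear). It has 13 states:
  I0: { [B → . * B], [B → . L ;], [B → . y], [B' → . B], [L → . ; L y], [L → . L g], [L → . L y g], [L → .] }  — shift, reduce
  I1: { [B → * . B], [B → . * B], [B → . L ;], [B → . y], [L → . ; L y], [L → . L g], [L → . L y g], [L → .] }  — shift, reduce
  I2: { [L → . ; L y], [L → . L g], [L → . L y g], [L → .], [L → ; . L y] }  — shift, reduce
  I3: { [B' → B .] }  — accept
  I4: { [B → L . ;], [L → L . g], [L → L . y g] }  — shift
  I5: { [B → y .] }  — reduce
  I6: { [B → L ; .] }  — reduce
  I7: { [L → L g .] }  — reduce
  I8: { [L → L y . g] }  — shift
  I9: { [L → L y g .] }  — reduce
  I10: { [L → ; L . y], [L → L . g], [L → L . y g] }  — shift
  I11: { [L → ; L y .], [L → L y . g] }  — shift, reduce
  I12: { [B → * B .] }  — reduce

No state contains more than one complete item.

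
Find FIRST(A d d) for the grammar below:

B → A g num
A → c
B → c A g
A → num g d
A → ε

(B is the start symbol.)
FIRST sets of the non-terminals involved (from the grammar, by fixed-point iteration):
  FIRST(A) = { 'c', 'num', ε }

To compute FIRST(A d d), process the symbols left to right:
Symbol A is a non-terminal. Add FIRST(A) \ {ε} = { 'c', 'num' }
A is nullable (ε ∈ FIRST(A)), continue to the next symbol.
Symbol d is a terminal. Add 'd' and stop.
FIRST(A d d) = { 'c', 'd', 'num' }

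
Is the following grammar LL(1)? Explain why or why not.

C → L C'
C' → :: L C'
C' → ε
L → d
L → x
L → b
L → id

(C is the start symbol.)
Relevant sets:
  FOLLOW(C') = { $ }

For C':
  PREDICT(C' → :: L C') = { '::' }
  PREDICT(C' → ε) = { $ }
For L:
  PREDICT(L → d) = { 'd' }
  PREDICT(L → x) = { 'x' }
  PREDICT(L → b) = { 'b' }
  PREDICT(L → id) = { 'id' }
C has a single production, so nothing to check there.

All predict sets are disjoint. The grammar IS LL(1).

Answer: Yes, the grammar is LL(1).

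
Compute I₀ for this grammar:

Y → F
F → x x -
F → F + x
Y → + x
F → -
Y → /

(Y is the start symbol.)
{ [F → . -], [F → . F + x], [F → . x x -], [Y → . + x], [Y → . /], [Y → . F], [Y' → . Y] }

First, augment the grammar with Y' → Y
I₀ = CLOSURE({ [Y' → . Y] }):
  [Y' → . Y] has the dot before Y: add [Y → . F], [Y → . + x], [Y → . /]
  [Y → . F] has the dot before F: add [F → . x x -], [F → . F + x], [F → . -]
No further items can be added.

I₀ = { [F → . -], [F → . F + x], [F → . x x -], [Y → . + x], [Y → . /], [Y → . F], [Y' → . Y] }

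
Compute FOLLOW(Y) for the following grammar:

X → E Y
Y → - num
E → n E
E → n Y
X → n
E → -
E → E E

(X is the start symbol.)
To compute FOLLOW(Y), find every occurrence of Y on a right-hand side N → α Y β: add FIRST(β) \ {ε}, and if β is empty or nullable also add FOLLOW(N). Iterate to a fixed point.

In X → E Y: Y is at the end, add FOLLOW(X)
In E → n Y: Y is at the end, add FOLLOW(E)

The FOLLOW sets referred to above (computed the same way, to a fixed point):
  FOLLOW(X) = { $ }
  FOLLOW(E) = { '-', 'n' }

Taking the union: FOLLOW(Y) = { $, '-', 'n' }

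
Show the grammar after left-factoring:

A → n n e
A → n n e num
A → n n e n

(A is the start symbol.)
Left-factoring transforms A → αβ₁ | αβ₂ into A → αA' and A' → β₁ | β₂
(α is the longest common prefix among the alternatives). Repeat until
no nonterminal has two alternatives with a common prefix.

Round 1: A has alternatives sharing prefix 'n n e'. Introduce A': A → n n e A'
  Add: A' → ε
  Add: A' → num
  Add: A' → n

No remaining common prefixes — done.

Resulting grammar:
A → n n e A'
A' → ε
A' → num
A' → n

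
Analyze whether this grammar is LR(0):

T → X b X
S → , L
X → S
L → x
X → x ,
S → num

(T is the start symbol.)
Yes, the grammar is LR(0)

A grammar is LR(0) if no state in the canonical LR(0) collection has:
  - both a shift item (dot before a terminal) and a complete item (shift-reduce conflict), or
  - two or more complete items (reduce-reduce conflict; the accept item [T' → T .] counts as a complete item here).

Augment with T' → T and build the canonical LR(0) collection (I0 = CLOSURE({[T' → . T]}), then GOTO on every symbol after a dot until no new states appear). It has 12 states:
  I0: { [S → . , L], [S → . num], [T → . X b X], [T' → . T], [X → . S], [X → . x ,] }  — shift
  I1: { [L → . x], [S → , . L] }  — shift
  I2: { [X → S .] }  — reduce
  I3: { [T' → T .] }  — accept
  I4: { [T → X . b X] }  — shift
  I5: { [S → num .] }  — reduce
  I6: { [X → x . ,] }  — shift
  I7: { [X → x , .] }  — reduce
  I8: { [S → . , L], [S → . num], [T → X b . X], [X → . S], [X → . x ,] }  — shift
  I9: { [T → X b X .] }  — reduce
  I10: { [S → , L .] }  — reduce
  I11: { [L → x .] }  — reduce

Every state is either a pure shift/goto state or contains exactly one complete item and nothing to shift — no conflicts. The grammar is LR(0).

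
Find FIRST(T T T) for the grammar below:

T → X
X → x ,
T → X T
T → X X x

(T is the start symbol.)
FIRST sets of the non-terminals involved (from the grammar, by fixed-point iteration):
  FIRST(T) = { 'x' }

To compute FIRST(T T T), process the symbols left to right:
Symbol T is a non-terminal. Add FIRST(T) \ {ε} = { 'x' }
T is not nullable (ε ∉ FIRST(T)), so stop here.
FIRST(T T T) = { 'x' }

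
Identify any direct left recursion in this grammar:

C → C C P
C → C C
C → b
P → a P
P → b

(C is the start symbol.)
C → C C P: LEFT RECURSIVE (starts with C)
C → C C: LEFT RECURSIVE (starts with C)
C → b: starts with b
P → a P: starts with a
P → b: starts with b

The grammar has direct left recursion on: C.

Answer: Yes, C is left-recursive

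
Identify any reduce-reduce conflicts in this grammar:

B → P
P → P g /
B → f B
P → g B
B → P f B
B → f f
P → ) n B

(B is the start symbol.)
No reduce-reduce conflicts

A reduce-reduce conflict occurs when an LR(0) state has two complete items [A → α .] and [B → β .] — both call for a reduction, and with no lookahead the parser cannot choose between them.

Augment with B' → B and build the canonical LR(0) collection (I0 = CLOSURE({[B' → . B]}), then GOTO on every symbol after a dot until no new states appear). It has 15 states:
  I0: { [B → . P f B], [B → . P], [B → . f B], [B → . f f], [B' → . B], [P → . ) n B], [P → . P g /], [P → . g B] }  — shift
  I1: { [P → ) . n B] }  — shift
  I2: { [B' → B .] }  — accept
  I3: { [B → P . f B], [B → P .], [P → P . g /] }  — shift, reduce
  I4: { [B → . P f B], [B → . P], [B → . f B], [B → . f f], [B → f . B], [B → f . f], [P → . ) n B], [P → . P g /], [P → . g B] }  — shift
  I5: { [B → . P f B], [B → . P], [B → . f B], [B → . f f], [P → . ) n B], [P → . P g /], [P → . g B], [P → g . B] }  — shift
  I6: { [P → g B .] }  — reduce
  I7: { [B → f B .] }  — reduce
  I8: { [B → . P f B], [B → . P], [B → . f B], [B → . f f], [B → f . B], [B → f . f], [B → f f .], [P → . ) n B], [P → . P g /], [P → . g B] }  — shift, reduce
  I9: { [B → . P f B], [B → . P], [B → . f B], [B → . f f], [B → P f . B], [P → . ) n B], [P → . P g /], [P → . g B] }  — shift
  I10: { [P → P g . /] }  — shift
  I11: { [P → P g / .] }  — reduce
  I12: { [B → P f B .] }  — reduce
  I13: { [B → . P f B], [B → . P], [B → . f B], [B → . f f], [P → ) n . B], [P → . ) n B], [P → . P g /], [P → . g B] }  — shift
  I14: { [P → ) n B .] }  — reduce

No state contains more than one complete item.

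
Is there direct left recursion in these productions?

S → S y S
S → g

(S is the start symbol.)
S → S y S: LEFT RECURSIVE (starts with S)
S → g: starts with g

The grammar has direct left recursion on: S.

Answer: Yes, S is left-recursive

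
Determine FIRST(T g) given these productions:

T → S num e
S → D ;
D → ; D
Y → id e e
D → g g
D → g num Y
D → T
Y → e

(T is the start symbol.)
{ ';', 'g' }

FIRST sets of the non-terminals involved (from the grammar, by fixed-point iteration):
  FIRST(T) = { ';', 'g' }

To compute FIRST(T g), process the symbols left to right:
Symbol T is a non-terminal. Add FIRST(T) \ {ε} = { ';', 'g' }
T is not nullable (ε ∉ FIRST(T)), so stop here.
FIRST(T g) = { ';', 'g' }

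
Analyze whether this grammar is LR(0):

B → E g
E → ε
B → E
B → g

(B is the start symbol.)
A grammar is LR(0) if no state in the canonical LR(0) collection has:
  - both a shift item (dot before a terminal) and a complete item (shift-reduce conflict), or
  - two or more complete items (reduce-reduce conflict; the accept item [B' → B .] counts as a complete item here).

Augment with B' → B and build the canonical LR(0) collection (I0 = CLOSURE({[B' → . B]}), then GOTO on every symbol after a dot until no new states appear). It has 5 states:
  I0: { [B → . E g], [B → . E], [B → . g], [B' → . B], [E → .] }  — shift, reduce
  I1: { [B' → B .] }  — accept
  I2: { [B → E . g], [B → E .] }  — shift, reduce
  I3: { [B → g .] }  — reduce
  I4: { [B → E g .] }  — reduce

Conflict in state I0:
  Shift-reduce conflict between [E → .] and [B → . g]
So the grammar is NOT LR(0).

Answer: No. Shift-reduce conflict between [E → .] and [B → . g]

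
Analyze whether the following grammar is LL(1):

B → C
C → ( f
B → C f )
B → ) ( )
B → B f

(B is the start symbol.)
Relevant sets:
  FIRST(C) = { '(' }
  FIRST(B) = { '(', ')' }

For B:
  PREDICT(B → C) = { '(' }
  PREDICT(B → C f ')') = { '(' }
  PREDICT(B → ')' '(' ')') = { ')' }
  PREDICT(B → B f) = { '(', ')' }
C has a single production, so nothing to check there.

Conflict found: Predict set conflict for B: { '(' }
The grammar is NOT LL(1).

Answer: No. Predict set conflict for B: { '(' }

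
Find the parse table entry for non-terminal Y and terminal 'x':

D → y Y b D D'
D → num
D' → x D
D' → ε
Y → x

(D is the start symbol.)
Y → x

To find M[Y, 'x'], we find productions for Y where 'x' is in the predict set (PREDICT(N → α) = (FIRST(α) \ {ε}) ∪ (FOLLOW(N) if α ⇒* ε)).

Y → x: PREDICT = { 'x' }
  'x' is in predict set, so this production goes in M[Y, 'x']

M[Y, 'x'] = Y → x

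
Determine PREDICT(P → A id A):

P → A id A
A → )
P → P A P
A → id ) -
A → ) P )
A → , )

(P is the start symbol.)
PREDICT(P → A id A) = (FIRST(RHS) \ {ε}) ∪ (FOLLOW(P) if ε ∈ FIRST(RHS), i.e. RHS ⇒* ε)
FIRST(A) = { ')', ',', 'id' }
FIRST(A id A) = { ')', ',', 'id' }
ε ∉ FIRST(A id A), so FOLLOW(P) is not added.
PREDICT(P → A id A) = { ')', ',', 'id' }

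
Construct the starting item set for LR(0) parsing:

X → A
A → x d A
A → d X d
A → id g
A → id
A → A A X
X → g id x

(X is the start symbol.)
First, augment the grammar with X' → X
I₀ = CLOSURE({ [X' → . X] }):
  [X' → . X] has the dot before X: add [X → . A], [X → . g id x]
  [X → . A] has the dot before A: add [A → . x d A], [A → . d X d], [A → . id g], [A → . id], [A → . A A X]
No further items can be added.

I₀ = { [A → . A A X], [A → . d X d], [A → . id g], [A → . id], [A → . x d A], [X → . A], [X → . g id x], [X' → . X] }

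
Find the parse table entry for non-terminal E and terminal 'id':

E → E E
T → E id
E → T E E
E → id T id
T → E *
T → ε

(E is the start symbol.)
E → E E, E → T E E, E → id T id

To find M[E, 'id'], we find productions for E where 'id' is in the predict set (PREDICT(N → α) = (FIRST(α) \ {ε}) ∪ (FOLLOW(N) if α ⇒* ε)).

Relevant sets:
  FIRST(E) = { 'id' }
  FIRST(T) = { 'id', ε }

E → E E: PREDICT = { 'id' }
  'id' is in predict set, so this production goes in M[E, 'id']
E → T E E: PREDICT = { 'id' }
  'id' is in predict set, so this production goes in M[E, 'id']
E → id T id: PREDICT = { 'id' }
  'id' is in predict set, so this production goes in M[E, 'id']

M[E, 'id'] = E → E E, E → T E E, E → id T id  (a multiply-defined cell — the grammar is not LL(1))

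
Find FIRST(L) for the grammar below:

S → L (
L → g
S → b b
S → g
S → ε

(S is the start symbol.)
{ 'g' }

From L → g:
  - g is a terminal: add 'g' and stop

Collecting: FIRST(L) = { 'g' }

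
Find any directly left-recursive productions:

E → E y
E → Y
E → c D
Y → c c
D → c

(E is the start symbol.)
E → E y: LEFT RECURSIVE (starts with E)
E → Y: starts with Y
E → c D: starts with c
Y → c c: starts with c
D → c: starts with c

The grammar has direct left recursion on: E.

Answer: Yes, E is left-recursive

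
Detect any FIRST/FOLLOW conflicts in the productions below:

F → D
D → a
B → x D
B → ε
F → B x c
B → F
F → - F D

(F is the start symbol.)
A FIRST/FOLLOW conflict occurs when a non-terminal N has a nullable alternative N → β (β ⇒* ε) and another alternative N → α with FIRST(α) ∩ FOLLOW(N) ≠ ∅: on such a lookahead the parser cannot decide between expanding α and letting N vanish via β.

Nullable non-terminals: B.
FIRST sets used below: FIRST(F) = { '-', 'a', 'x' }

B: nullable alternative(s) B → ε; FOLLOW(B) = { 'x' }
  B → x D: FIRST \ {ε} = { 'x' } — overlaps FOLLOW(B) on { 'x' }: CONFLICT
  B → ε: FIRST \ {ε} = { } — this is the only nullable alternative, skip
  B → F: FIRST \ {ε} = { '-', 'a', 'x' } — overlaps FOLLOW(B) on { 'x' }: CONFLICT

D, F have no nullable alternative, so no FIRST/FOLLOW check is needed there.

So the grammar has 2 FIRST/FOLLOW conflicts (marked CONFLICT above).

Answer: Yes. B → x D with FOLLOW(B) on { 'x' }; B → F with FOLLOW(B) on { 'x' }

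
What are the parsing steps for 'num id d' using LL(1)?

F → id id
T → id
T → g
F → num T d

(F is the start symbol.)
LL(1) parsing maintains a stack (initially the start symbol over $) and the input. At each step: if the stack top is a terminal, match it against the current input token; if it is a non-terminal N, replace it with the RHS of M[N, lookahead] (the unique production whose predict set contains the lookahead).

Stack is shown with the top on the left.

Stack      Input       Action
-----------------------------
F $        num id d $  output F → num T d
num T d $  num id d $  match 'num'
T d $      id d $      output T → id
id d $     id d $      match 'id'
d $        d $         match 'd'
$          $           accept

The string is accepted.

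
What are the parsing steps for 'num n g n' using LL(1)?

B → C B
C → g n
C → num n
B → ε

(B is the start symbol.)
LL(1) parsing maintains a stack (initially the start symbol over $) and the input. At each step: if the stack top is a terminal, match it against the current input token; if it is a non-terminal N, replace it with the RHS of M[N, lookahead] (the unique production whose predict set contains the lookahead).

Stack is shown with the top on the left.

Stack      Input        Action
------------------------------
B $        num n g n $  output B → C B
C B $      num n g n $  output C → num n
num n B $  num n g n $  match 'num'
n B $      n g n $      match 'n'
B $        g n $        output B → C B
C B $      g n $        output C → g n
g n B $    g n $        match 'g'
n B $      n $          match 'n'
B $        $            output B → ε
$          $            accept

The string is accepted.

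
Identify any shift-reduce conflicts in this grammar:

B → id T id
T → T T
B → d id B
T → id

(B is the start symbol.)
Yes — I6: [T → T T .] vs [T → . id]

A shift-reduce conflict occurs when an LR(0) state has both:
  - a complete (reduce) item [A → α .] (dot at the end), and
  - a shift item [B → β . c γ] (dot before a terminal).

Augment with B' → B and build the canonical LR(0) collection (I0 = CLOSURE({[B' → . B]}), then GOTO on every symbol after a dot until no new states appear). It has 10 states:
  I0: { [B → . d id B], [B → . id T id], [B' → . B] }  — shift
  I1: { [B' → B .] }  — accept
  I2: { [B → d . id B] }  — shift
  I3: { [B → id . T id], [T → . T T], [T → . id] }  — shift
  I4: { [B → id T . id], [T → . T T], [T → . id], [T → T . T] }  — shift
  I5: { [T → id .] }  — reduce
  I6: { [T → . T T], [T → . id], [T → T . T], [T → T T .] }  — shift, reduce
  I7: { [B → id T id .], [T → id .] }  — 2 reduces
  I8: { [B → . d id B], [B → . id T id], [B → d id . B] }  — shift
  I9: { [B → d id B .] }  — reduce

I6 contains reduce item [T → T T .] and shift item [T → . id] — shift-reduce conflict.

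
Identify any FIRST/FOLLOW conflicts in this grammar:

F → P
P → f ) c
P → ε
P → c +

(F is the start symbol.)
A FIRST/FOLLOW conflict occurs when a non-terminal N has a nullable alternative N → β (β ⇒* ε) and another alternative N → α with FIRST(α) ∩ FOLLOW(N) ≠ ∅: on such a lookahead the parser cannot decide between expanding α and letting N vanish via β.

Nullable non-terminals: F, P.
F has a nullable alternative but only one production, so nothing to check.

P: nullable alternative(s) P → ε; FOLLOW(P) = { $ }
  P → f ) c: FIRST \ {ε} = { 'f' } — disjoint from FOLLOW(P)
  P → ε: FIRST \ {ε} = { } — this is the only nullable alternative, skip
  P → c +: FIRST \ {ε} = { 'c' } — disjoint from FOLLOW(P)

No FIRST/FOLLOW conflicts found.

Answer: No FIRST/FOLLOW conflicts.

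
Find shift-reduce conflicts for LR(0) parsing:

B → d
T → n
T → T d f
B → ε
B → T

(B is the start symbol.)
A shift-reduce conflict occurs when an LR(0) state has both:
  - a complete (reduce) item [A → α .] (dot at the end), and
  - a shift item [B → β . c γ] (dot before a terminal).

Augment with B' → B and build the canonical LR(0) collection (I0 = CLOSURE({[B' → . B]}), then GOTO on every symbol after a dot until no new states appear). It has 7 states:
  I0: { [B → . T], [B → . d], [B → .], [B' → . B], [T → . T d f], [T → . n] }  — shift, reduce
  I1: { [B' → B .] }  — accept
  I2: { [B → T .], [T → T . d f] }  — shift, reduce
  I3: { [B → d .] }  — reduce
  I4: { [T → n .] }  — reduce
  I5: { [T → T d . f] }  — shift
  I6: { [T → T d f .] }  — reduce

I0 contains reduce item [B → .] and shift items [B → . d], [T → . n] — shift-reduce conflict.
I2 contains reduce item [B → T .] and shift item [T → T . d f] — shift-reduce conflict.

Answer: Yes — I0: [B → .] vs [B → . d]; I2: [B → T .] vs [T → T . d f]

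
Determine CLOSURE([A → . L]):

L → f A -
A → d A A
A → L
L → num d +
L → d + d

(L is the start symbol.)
Start with: [A → . L]
  [A → . L] has the dot before L: add [L → . f A -], [L → . num d +], [L → . d + d]
No further items can be added.

CLOSURE = { [A → . L], [L → . d + d], [L → . f A -], [L → . num d +] }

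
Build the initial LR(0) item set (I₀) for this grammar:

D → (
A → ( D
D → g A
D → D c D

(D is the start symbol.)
First, augment the grammar with D' → D
I₀ = CLOSURE({ [D' → . D] }):
  [D' → . D] has the dot before D: add [D → . (], [D → . g A], [D → . D c D]
No further items can be added.

I₀ = { [D → . (], [D → . D c D], [D → . g A], [D' → . D] }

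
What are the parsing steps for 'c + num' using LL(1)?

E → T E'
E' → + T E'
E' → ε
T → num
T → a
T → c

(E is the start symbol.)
LL(1) parsing maintains a stack (initially the start symbol over $) and the input. At each step: if the stack top is a terminal, match it against the current input token; if it is a non-terminal N, replace it with the RHS of M[N, lookahead] (the unique production whose predict set contains the lookahead).

Stack is shown with the top on the left.

Stack     Input      Action
---------------------------
E $       c + num $  output E → T E'
T E' $    c + num $  output T → c
c E' $    c + num $  match 'c'
E' $      + num $    output E' → + T E'
+ T E' $  + num $    match '+'
T E' $    num $      output T → num
num E' $  num $      match 'num'
E' $      $          output E' → ε
$         $          accept

The string is accepted.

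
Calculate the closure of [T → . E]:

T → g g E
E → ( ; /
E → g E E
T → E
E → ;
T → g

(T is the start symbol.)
{ [E → . ( ; /], [E → . ;], [E → . g E E], [T → . E] }

To compute CLOSURE, for each item [A → α.Bβ] where B is a non-terminal, add [B → .γ] for all productions B → γ; repeat for the newly added items until nothing changes.

Start with: [T → . E]
  [T → . E] has the dot before E: add [E → . ( ; /], [E → . g E E], [E → . ;]
No further items can be added.

CLOSURE = { [E → . ( ; /], [E → . ;], [E → . g E E], [T → . E] }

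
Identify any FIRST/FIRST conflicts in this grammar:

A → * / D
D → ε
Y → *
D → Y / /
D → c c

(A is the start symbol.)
No FIRST/FIRST conflicts.

FIRST sets of the non-terminals at (or reachable through a nullable prefix from) the front of some alternative:
  FIRST(Y) = { '*' }

Productions for D:
  D → ε: FIRST = { ε }
  D → Y / /: FIRST = { '*' }
  D → c c: FIRST = { 'c' }
A, Y have only one production, so no FIRST/FIRST conflict is possible there.

All alternatives of each non-terminal have pairwise disjoint FIRST sets.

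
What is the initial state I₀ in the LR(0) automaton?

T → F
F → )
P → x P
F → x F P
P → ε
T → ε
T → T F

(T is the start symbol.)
{ [F → . )], [F → . x F P], [T → . F], [T → . T F], [T → .], [T' → . T] }

First, augment the grammar with T' → T
I₀ = CLOSURE({ [T' → . T] }):
  [T' → . T] has the dot before T: add [T → . F], [T → .], [T → . T F]
  [T → . F] has the dot before F: add [F → . )], [F → . x F P]
No further items can be added.

I₀ = { [F → . )], [F → . x F P], [T → . F], [T → . T F], [T → .], [T' → . T] }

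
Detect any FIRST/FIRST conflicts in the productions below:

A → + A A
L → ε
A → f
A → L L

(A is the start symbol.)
A FIRST/FIRST conflict occurs when two productions N → α and N → β for the same non-terminal have FIRST(α) ∩ FIRST(β) ≠ ∅ (with ε ∈ FIRST of a nullable right-hand side, so two nullable alternatives also conflict).

FIRST sets of the non-terminals at (or reachable through a nullable prefix from) the front of some alternative:
  FIRST(L) = { ε }

Productions for A:
  A → + A A: FIRST = { '+' }
  A → f: FIRST = { 'f' }
  A → L L: FIRST = { ε }
L has only one production, so no FIRST/FIRST conflict is possible there.

All alternatives of each non-terminal have pairwise disjoint FIRST sets.

Answer: No FIRST/FIRST conflicts.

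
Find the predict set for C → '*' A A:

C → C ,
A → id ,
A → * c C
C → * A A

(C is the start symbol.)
PREDICT(C → '*' A A) = (FIRST(RHS) \ {ε}) ∪ (FOLLOW(C) if ε ∈ FIRST(RHS), i.e. RHS ⇒* ε)
FIRST('*' A A) = { '*' }
ε ∉ FIRST('*' A A), so FOLLOW(C) is not added.
PREDICT(C → '*' A A) = { '*' }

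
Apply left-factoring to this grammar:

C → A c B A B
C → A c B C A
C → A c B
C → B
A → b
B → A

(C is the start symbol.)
C → A c B C'
C' → A B
C' → C A
C' → ε
C → B
A → b
B → A

Left-factoring transforms A → αβ₁ | αβ₂ into A → αA' and A' → β₁ | β₂
(α is the longest common prefix among the alternatives). Repeat until
no nonterminal has two alternatives with a common prefix.

Round 1: C has alternatives sharing prefix 'A c B'. Introduce C': C → A c B C'
  Add: C' → A B
  Add: C' → C A
  Add: C' → ε

No remaining common prefixes — done.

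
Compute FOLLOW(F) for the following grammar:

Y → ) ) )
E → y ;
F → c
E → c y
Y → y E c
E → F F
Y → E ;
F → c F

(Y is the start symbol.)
{ ';', 'c' }

In E → F F: F is followed by F, add FIRST(F) \ {ε} = { 'c' }
In E → F F: F is at the end, add FOLLOW(E)
In F → c F: F is at the end; this adds FOLLOW(F) to itself — nothing new

The FOLLOW sets referred to above (computed the same way, to a fixed point):
  FOLLOW(E) = { ';', 'c' }

Taking the union: FOLLOW(F) = { ';', 'c' }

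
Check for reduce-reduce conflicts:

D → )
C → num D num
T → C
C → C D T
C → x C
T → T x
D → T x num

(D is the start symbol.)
A reduce-reduce conflict occurs when an LR(0) state has two complete items [A → α .] and [B → β .] — both call for a reduction, and with no lookahead the parser cannot choose between them.

Augment with D' → D and build the canonical LR(0) collection (I0 = CLOSURE({[D' → . D]}), then GOTO on every symbol after a dot until no new states appear). It has 15 states:
  I0: { [C → . C D T], [C → . num D num], [C → . x C], [D → . )], [D → . T x num], [D' → . D], [T → . C], [T → . T x] }  — shift
  I1: { [D → ) .] }  — reduce
  I2: { [C → . C D T], [C → . num D num], [C → . x C], [C → C . D T], [D → . )], [D → . T x num], [T → . C], [T → . T x], [T → C .] }  — shift, reduce
  I3: { [D' → D .] }  — accept
  I4: { [D → T . x num], [T → T . x] }  — shift
  I5: { [C → . C D T], [C → . num D num], [C → . x C], [C → num . D num], [D → . )], [D → . T x num], [T → . C], [T → . T x] }  — shift
  I6: { [C → . C D T], [C → . num D num], [C → . x C], [C → x . C] }  — shift
  I7: { [C → . C D T], [C → . num D num], [C → . x C], [C → C . D T], [C → x C .], [D → . )], [D → . T x num], [T → . C], [T → . T x] }  — shift, reduce
  I8: { [C → . C D T], [C → . num D num], [C → . x C], [C → C D . T], [T → . C], [T → . T x] }  — shift
  I9: { [C → C D T .], [T → T . x] }  — shift, reduce
  I10: { [T → T x .] }  — reduce
  I11: { [C → num D . num] }  — shift
  I12: { [C → num D num .] }  — reduce
  I13: { [D → T x . num], [T → T x .] }  — shift, reduce
  I14: { [D → T x num .] }  — reduce

No state contains more than one complete item.

Answer: No reduce-reduce conflicts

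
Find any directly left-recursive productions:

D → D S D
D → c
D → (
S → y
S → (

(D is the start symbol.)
Yes, D is left-recursive

Direct left recursion occurs when N → N α for some non-terminal N (the right-hand side begins with the left-hand side itself).

D → D S D: LEFT RECURSIVE (starts with D)
D → c: starts with c
D → (: starts with '('
S → y: starts with y
S → (: starts with '('

The grammar has direct left recursion on: D.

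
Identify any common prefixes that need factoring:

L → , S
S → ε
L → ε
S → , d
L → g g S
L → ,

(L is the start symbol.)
Yes, L has productions with common prefix ','

Left-factoring is needed when two productions for the same non-terminal
share a common prefix on the right-hand side.

Productions for L:
  L → , S
  L → ε
  L → g g S
  L → ,
Productions for S:
  S → ε
  S → , d

Found common prefix ',' in productions for L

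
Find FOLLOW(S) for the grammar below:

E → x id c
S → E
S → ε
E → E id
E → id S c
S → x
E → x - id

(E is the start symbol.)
In E → id S c: S is followed by c, add FIRST(c) \ {ε} = { 'c' }

Taking the union: FOLLOW(S) = { 'c' }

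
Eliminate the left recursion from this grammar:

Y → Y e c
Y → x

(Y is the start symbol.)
Y → x Y'
Y' → e c Y'
Y' → ε

Y is directly left-recursive. The standard transformation for
  A → A α₁ | ... | A α_m | β₁ | ... | β_n
is
  A  → β₁ A' | ... | β_n A'
  A' → α₁ A' | ... | α_m A' | ε

Y → x becomes Y → x Y'
Y → Y e c becomes Y' → e c Y'
Add Y' → ε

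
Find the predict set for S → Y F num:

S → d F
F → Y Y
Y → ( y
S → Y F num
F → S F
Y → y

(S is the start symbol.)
PREDICT(S → Y F num) = (FIRST(RHS) \ {ε}) ∪ (FOLLOW(S) if ε ∈ FIRST(RHS), i.e. RHS ⇒* ε)
FIRST(Y) = { '(', 'y' }
FIRST(Y F num) = { '(', 'y' }
ε ∉ FIRST(Y F num), so FOLLOW(S) is not added.
PREDICT(S → Y F num) = { '(', 'y' }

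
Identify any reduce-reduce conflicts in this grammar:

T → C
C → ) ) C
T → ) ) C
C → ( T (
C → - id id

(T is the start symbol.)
Yes — I10: [C → ) ) C .] vs [T → ) ) C .]

A reduce-reduce conflict occurs when an LR(0) state has two complete items [A → α .] and [B → β .] — both call for a reduction, and with no lookahead the parser cannot choose between them.

Augment with T' → T and build the canonical LR(0) collection (I0 = CLOSURE({[T' → . T]}), then GOTO on every symbol after a dot until no new states appear). It has 15 states:
  I0: { [C → . ( T (], [C → . ) ) C], [C → . - id id], [T → . ) ) C], [T → . C], [T' → . T] }  — shift
  I1: { [C → ( . T (], [C → . ( T (], [C → . ) ) C], [C → . - id id], [T → . ) ) C], [T → . C] }  — shift
  I2: { [C → ) . ) C], [T → ) . ) C] }  — shift
  I3: { [C → - . id id] }  — shift
  I4: { [T → C .] }  — reduce
  I5: { [T' → T .] }  — accept
  I6: { [C → - id . id] }  — shift
  I7: { [C → - id id .] }  — reduce
  I8: { [C → ) ) . C], [C → . ( T (], [C → . ) ) C], [C → . - id id], [T → ) ) . C] }  — shift
  I9: { [C → ) . ) C] }  — shift
  I10: { [C → ) ) C .], [T → ) ) C .] }  — 2 reduces
  I11: { [C → ) ) . C], [C → . ( T (], [C → . ) ) C], [C → . - id id] }  — shift
  I12: { [C → ) ) C .] }  — reduce
  I13: { [C → ( T . (] }  — shift
  I14: { [C → ( T ( .] }  — reduce

I10 contains complete items [C → ) ) C .], [T → ) ) C .] — reduce-reduce conflict.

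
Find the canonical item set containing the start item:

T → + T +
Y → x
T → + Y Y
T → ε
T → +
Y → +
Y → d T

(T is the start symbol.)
First, augment the grammar with T' → T
I₀ = CLOSURE({ [T' → . T] }):
  [T' → . T] has the dot before T: add [T → . + T +], [T → . + Y Y], [T → .], [T → . +]
No further items can be added.

I₀ = { [T → . + T +], [T → . + Y Y], [T → . +], [T → .], [T' → . T] }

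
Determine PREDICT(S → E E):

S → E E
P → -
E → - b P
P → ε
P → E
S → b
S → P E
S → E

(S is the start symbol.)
{ '-' }

PREDICT(S → E E) = (FIRST(RHS) \ {ε}) ∪ (FOLLOW(S) if ε ∈ FIRST(RHS), i.e. RHS ⇒* ε)
FIRST(E) = { '-' }
FIRST(E E) = { '-' }
ε ∉ FIRST(E E), so FOLLOW(S) is not added.
PREDICT(S → E E) = { '-' }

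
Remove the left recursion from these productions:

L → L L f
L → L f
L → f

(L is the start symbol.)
L is directly left-recursive. The standard transformation for
  A → A α₁ | ... | A α_m | β₁ | ... | β_n
is
  A  → β₁ A' | ... | β_n A'
  A' → α₁ A' | ... | α_m A' | ε

L → f becomes L → f L'
L → L L f becomes L' → L f L'
L → L f becomes L' → f L'
Add L' → ε

Resulting grammar:
L → f L'
L' → L f L'
L' → f L'
L' → ε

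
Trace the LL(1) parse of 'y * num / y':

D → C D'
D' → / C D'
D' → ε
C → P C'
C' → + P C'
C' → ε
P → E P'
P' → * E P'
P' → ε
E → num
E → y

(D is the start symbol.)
LL(1) parsing maintains a stack (initially the start symbol over $) and the input. At each step: if the stack top is a terminal, match it against the current input token; if it is a non-terminal N, replace it with the RHS of M[N, lookahead] (the unique production whose predict set contains the lookahead).

Stack is shown with the top on the left.

Stack           Input          Action
-------------------------------------
D $             y * num / y $  output D → C D'
C D' $          y * num / y $  output C → P C'
P C' D' $       y * num / y $  output P → E P'
E P' C' D' $    y * num / y $  output E → y
y P' C' D' $    y * num / y $  match 'y'
P' C' D' $      * num / y $    output P' → * E P'
* E P' C' D' $  * num / y $    match '*'
E P' C' D' $    num / y $      output E → num
num P' C' D' $  num / y $      match 'num'
P' C' D' $      / y $          output P' → ε
C' D' $         / y $          output C' → ε
D' $            / y $          output D' → / C D'
/ C D' $        / y $          match '/'
C D' $          y $            output C → P C'
P C' D' $       y $            output P → E P'
E P' C' D' $    y $            output E → y
y P' C' D' $    y $            match 'y'
P' C' D' $      $              output P' → ε
C' D' $         $              output C' → ε
D' $            $              output D' → ε
$               $              accept

The string is accepted.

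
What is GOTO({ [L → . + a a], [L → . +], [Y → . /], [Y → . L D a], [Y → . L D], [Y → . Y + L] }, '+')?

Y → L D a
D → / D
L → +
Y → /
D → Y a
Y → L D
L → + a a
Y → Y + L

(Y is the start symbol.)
{ [L → + . a a], [L → + .] }

GOTO(I, '+') = CLOSURE({ [A → αX.β] : [A → α.Xβ] ∈ I, X = '+' })

Items with dot before '+', with the dot advanced:
  [L → . +] → [L → + .]
  [L → . + a a] → [L → + . a a]
Closure adds nothing (no advanced item has the dot before a non-terminal).

GOTO = { [L → + . a a], [L → + .] }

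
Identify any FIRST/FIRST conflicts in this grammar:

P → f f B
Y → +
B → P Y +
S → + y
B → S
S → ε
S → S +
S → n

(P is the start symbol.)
A FIRST/FIRST conflict occurs when two productions N → α and N → β for the same non-terminal have FIRST(α) ∩ FIRST(β) ≠ ∅ (with ε ∈ FIRST of a nullable right-hand side, so two nullable alternatives also conflict).

FIRST sets of the non-terminals at (or reachable through a nullable prefix from) the front of some alternative:
  FIRST(P) = { 'f' }
  FIRST(S) = { '+', 'n', ε }

Productions for B:
  B → P Y +: FIRST = { 'f' }
  B → S: FIRST = { '+', 'n', ε }
Productions for S:
  S → + y: FIRST = { '+' }
  S → ε: FIRST = { ε }
  S → S +: FIRST = { '+', 'n' }
  S → n: FIRST = { 'n' }
P, Y have only one production, so no FIRST/FIRST conflict is possible there.

Conflict for S: S → + y and S → S +
  Overlap: { '+' }
Conflict for S: S → S + and S → n
  Overlap: { 'n' }

Answer: Yes. S → '+' y / S → S '+' on { '+' }; S → S '+' / S → n on { 'n' }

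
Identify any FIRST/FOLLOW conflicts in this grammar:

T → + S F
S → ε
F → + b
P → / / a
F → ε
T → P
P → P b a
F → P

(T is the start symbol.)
A FIRST/FOLLOW conflict occurs when a non-terminal N has a nullable alternative N → β (β ⇒* ε) and another alternative N → α with FIRST(α) ∩ FOLLOW(N) ≠ ∅: on such a lookahead the parser cannot decide between expanding α and letting N vanish via β.

Nullable non-terminals: F, S.
FIRST sets used below: FIRST(P) = { '/' }

F: nullable alternative(s) F → ε; FOLLOW(F) = { $ }
  F → + b: FIRST \ {ε} = { '+' } — disjoint from FOLLOW(F)
  F → ε: FIRST \ {ε} = { } — this is the only nullable alternative, skip
  F → P: FIRST \ {ε} = { '/' } — disjoint from FOLLOW(F)
S has a nullable alternative but only one production, so nothing to check.

P, T have no nullable alternative, so no FIRST/FOLLOW check is needed there.

No FIRST/FOLLOW conflicts found.

Answer: No FIRST/FOLLOW conflicts.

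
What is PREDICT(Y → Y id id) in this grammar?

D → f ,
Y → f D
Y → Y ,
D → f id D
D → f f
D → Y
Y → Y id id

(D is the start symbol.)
{ 'f' }

PREDICT(Y → Y id id) = (FIRST(RHS) \ {ε}) ∪ (FOLLOW(Y) if ε ∈ FIRST(RHS), i.e. RHS ⇒* ε)
FIRST(Y) = { 'f' }
FIRST(Y id id) = { 'f' }
ε ∉ FIRST(Y id id), so FOLLOW(Y) is not added.
PREDICT(Y → Y id id) = { 'f' }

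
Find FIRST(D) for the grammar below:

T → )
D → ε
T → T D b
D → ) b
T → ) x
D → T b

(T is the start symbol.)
To compute FIRST(D), examine every production with D on the left-hand side, reading each right-hand side left to right until a non-nullable symbol is reached.

FIRST sets of the other non-terminals involved (by the same procedure, iterated to a fixed point):
  FIRST(T) = { ')' }

From D → ε:
  - ε-production, so ε ∈ FIRST(D)
From D → ) b:
  - ')' is a terminal: add ')' and stop
From D → T b:
  - T is a non-terminal: add FIRST(T) \ {ε} = { ')' }
    T is not nullable, so stop

Collecting: FIRST(D) = { ')', ε }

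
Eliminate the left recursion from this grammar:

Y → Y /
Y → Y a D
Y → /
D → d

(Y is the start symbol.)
Y is directly left-recursive. The standard transformation for
  A → A α₁ | ... | A α_m | β₁ | ... | β_n
is
  A  → β₁ A' | ... | β_n A'
  A' → α₁ A' | ... | α_m A' | ε

Y → / becomes Y → / Y'
Y → Y / becomes Y' → / Y'
Y → Y a D becomes Y' → a D Y'
Add Y' → ε

Productions for other non-terminals are unchanged:
  D → d

Resulting grammar:
Y → / Y'
Y' → / Y'
Y' → a D Y'
Y' → ε
D → d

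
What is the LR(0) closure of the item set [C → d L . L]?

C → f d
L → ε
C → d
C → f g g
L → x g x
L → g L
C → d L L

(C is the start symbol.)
{ [C → d L . L], [L → . g L], [L → . x g x], [L → .] }

To compute CLOSURE, for each item [A → α.Bβ] where B is a non-terminal, add [B → .γ] for all productions B → γ; repeat for the newly added items until nothing changes.

Start with: [C → d L . L]
  [C → d L . L] has the dot before L: add [L → .], [L → . x g x], [L → . g L]
No further items can be added.

CLOSURE = { [C → d L . L], [L → . g L], [L → . x g x], [L → .] }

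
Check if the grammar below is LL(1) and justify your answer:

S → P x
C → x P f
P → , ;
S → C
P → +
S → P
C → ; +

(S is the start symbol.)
Relevant sets:
  FIRST(P) = { '+', ',' }
  FIRST(C) = { ';', 'x' }

For S:
  PREDICT(S → P x) = { '+', ',' }
  PREDICT(S → C) = { ';', 'x' }
  PREDICT(S → P) = { '+', ',' }
For C:
  PREDICT(C → x P f) = { 'x' }
  PREDICT(C → ';' '+') = { ';' }
For P:
  PREDICT(P → ',' ';') = { ',' }
  PREDICT(P → '+') = { '+' }

Conflict found: Predict set conflict for S: { '+', ',' }
The grammar is NOT LL(1).

Answer: No. Predict set conflict for S: { '+', ',' }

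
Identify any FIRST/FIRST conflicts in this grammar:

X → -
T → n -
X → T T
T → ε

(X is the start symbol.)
No FIRST/FIRST conflicts.

FIRST sets of the non-terminals at (or reachable through a nullable prefix from) the front of some alternative:
  FIRST(T) = { 'n', ε }

Productions for X:
  X → -: FIRST = { '-' }
  X → T T: FIRST = { 'n', ε }
Productions for T:
  T → n -: FIRST = { 'n' }
  T → ε: FIRST = { ε }

All alternatives of each non-terminal have pairwise disjoint FIRST sets.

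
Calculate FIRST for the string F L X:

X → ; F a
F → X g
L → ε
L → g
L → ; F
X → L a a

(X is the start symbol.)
{ ';', 'a', 'g' }

FIRST sets of the non-terminals involved (from the grammar, by fixed-point iteration):
  FIRST(F) = { ';', 'a', 'g' }

To compute FIRST(F L X), process the symbols left to right:
Symbol F is a non-terminal. Add FIRST(F) \ {ε} = { ';', 'a', 'g' }
F is not nullable (ε ∉ FIRST(F)), so stop here.
FIRST(F L X) = { ';', 'a', 'g' }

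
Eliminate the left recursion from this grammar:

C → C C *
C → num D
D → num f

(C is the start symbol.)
C is directly left-recursive. The standard transformation for
  A → A α₁ | ... | A α_m | β₁ | ... | β_n
is
  A  → β₁ A' | ... | β_n A'
  A' → α₁ A' | ... | α_m A' | ε

C → num D becomes C → num D C'
C → C C * becomes C' → C * C'
Add C' → ε

Productions for other non-terminals are unchanged:
  D → num f

Resulting grammar:
C → num D C'
C' → C * C'
C' → ε
D → num f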